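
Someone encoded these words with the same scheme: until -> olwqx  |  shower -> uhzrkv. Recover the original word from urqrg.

The output letters match the input read backwards, each shifted +3: until reversed is litnu. The word is reversed, then every letter is shifted forward by 3.
Decoding urqrg: shift back: u−3=r, r−3=o, q−3=n, r−3=o, g−3=d → ronod; then reverse → donor.

donor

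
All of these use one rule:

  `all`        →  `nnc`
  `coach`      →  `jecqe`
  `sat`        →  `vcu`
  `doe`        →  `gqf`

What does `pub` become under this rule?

The word is reversed, then every letter is shifted forward by 2.
Applying it to pub: reverse → bup; then shift: b+2=d, u+2=w, p+2=r.

dwr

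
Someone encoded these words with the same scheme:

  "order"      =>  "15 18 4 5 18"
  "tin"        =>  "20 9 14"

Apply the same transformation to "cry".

o is letter #15 and maps to 15: an offset of 0. Letters become their 1-indexed alphabet positions: a=1 … z=26.
For cry: c=3→3, r=18→18, y=25→25.

3 18 25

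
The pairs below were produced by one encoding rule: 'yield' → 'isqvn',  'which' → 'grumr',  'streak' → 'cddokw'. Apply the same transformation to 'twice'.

dgumo

Shifts by position in yield: pos 0: y→i (+10), pos 1: i→s (+10), pos 2: e→q (+12), pos 3: l→v (+10), pos 4: d→n (+10) — repeating every 3. A repeating key of period 3 is used — shifts +10, +10, +12 over and over.
On twice: t+10=d, w+10=g, i+12=u, c+10=m, e+10=o.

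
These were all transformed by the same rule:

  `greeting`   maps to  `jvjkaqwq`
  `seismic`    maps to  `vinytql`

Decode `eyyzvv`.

In greeting: g→j is +3, r→v is +4, e→j is +5, e→k is +6 — the shift increases by 1 each position. Each letter shifts forward by (position + 3), i.e. 3, 4, 5, … — the shift grows by one for each successive letter.
Undoing it on eyyzvv: e−3=b, y−4=u, y−5=t, z−6=t, v−7=o, v−8=n.

button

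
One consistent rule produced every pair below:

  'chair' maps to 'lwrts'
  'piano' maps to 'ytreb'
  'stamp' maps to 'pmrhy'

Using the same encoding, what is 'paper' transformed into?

yryfs

c(2)→l(11) and h(7)→w(22) fit y≡23x+17 (mod 26); the inverse of 23 mod 26 is 17. Each letter's alphabet position (a=0..z=25) is mapped through 23·x+17 mod 26 — an affine cipher.
Applying it to paper: p(15)→23·15+17≡24=y; a(0)→23·0+17≡17=r; p(15)→23·15+17≡24=y; e(4)→23·4+17≡5=f; r(17)→23·17+17≡18=s (all mod 26).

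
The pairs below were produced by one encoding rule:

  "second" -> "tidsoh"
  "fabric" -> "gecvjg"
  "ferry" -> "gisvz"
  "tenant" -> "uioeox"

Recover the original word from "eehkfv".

Shifts by position in second: pos 0: s→t (+1), pos 1: e→i (+4), pos 2: c→d (+1), pos 3: o→s (+4) — repeating every 2. The shifts repeat in a cycle of length 2: positions 0,1,… shift by +1, +4, then the pattern repeats.
Undoing it on eehkfv: e−1=d, e−4=a, h−1=g, k−4=g, f−1=e, v−4=r.

dagger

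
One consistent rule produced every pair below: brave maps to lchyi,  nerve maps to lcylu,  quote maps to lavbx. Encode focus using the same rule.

zbjvm

Two steps: reverse the string, then apply a Caesar shift of +7.
For focus: reverse → sucof; then shift: s+7=z, u+7=b, c+7=j, o+7=v, f+7=m.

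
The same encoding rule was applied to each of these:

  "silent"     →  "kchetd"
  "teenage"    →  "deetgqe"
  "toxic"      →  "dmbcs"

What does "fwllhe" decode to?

puddle

s(18)→k(10) and i(8)→c(2) fit y≡19x+6 (mod 26); the inverse of 19 mod 26 is 11. Each letter's alphabet position (a=0..z=25) is mapped through 19·x+6 mod 26 — an affine cipher.
Decoding fwllhe: f(5)→11·(5−6)≡15=p; w(22)→11·(22−6)≡20=u; l(11)→11·(11−6)≡3=d; l(11)→11·(11−6)≡3=d; h(7)→11·(7−6)≡11=l; e(4)→11·(4−6)≡4=e (all mod 26).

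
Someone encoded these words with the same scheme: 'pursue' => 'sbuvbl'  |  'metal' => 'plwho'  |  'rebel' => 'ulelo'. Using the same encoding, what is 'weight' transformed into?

zlpjkw

The rule splits by letter class: vowels +7, consonants +3.
For weight: w(cons)+3=z, e(vowel)+7=l, i(vowel)+7=p, g(cons)+3=j, h(cons)+3=k, t(cons)+3=w.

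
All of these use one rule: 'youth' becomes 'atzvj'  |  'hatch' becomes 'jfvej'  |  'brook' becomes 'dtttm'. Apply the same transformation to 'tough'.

The shift depends on letter class: consonant y→a is +2, but vowel o→t is +5. Two shifts are in play — +5 for a/e/i/o/u, +2 for every other letter.
On tough: t(cons)+2=v, o(vowel)+5=t, u(vowel)+5=z, g(cons)+2=i, h(cons)+2=j.

vtzij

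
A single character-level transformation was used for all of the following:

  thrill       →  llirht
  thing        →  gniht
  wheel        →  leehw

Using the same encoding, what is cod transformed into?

It's just the letters in reverse order.
For cod: reverse → doc.

doc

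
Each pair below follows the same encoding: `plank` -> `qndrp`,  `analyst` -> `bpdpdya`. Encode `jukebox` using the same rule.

kwnigue

Each letter shifts forward by (position + 1), i.e. 1, 2, 3, … — the shift grows by one for each successive letter.
Applying it to jukebox: j+1=k, u+2=w, k+3=n, e+4=i, b+5=g, o+6=u, x+7=e.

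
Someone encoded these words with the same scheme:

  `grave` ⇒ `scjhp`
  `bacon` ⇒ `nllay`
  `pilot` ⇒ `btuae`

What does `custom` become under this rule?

Shifts by position in grave: pos 0: g→s (+12), pos 1: r→c (+11), pos 2: a→j (+9), pos 3: v→h (+12), pos 4: e→p (+11) — repeating every 3. A repeating key of period 3 is used — shifts +12, +11, +9 over and over.
For custom: c+12=o, u+11=f, s+9=b, t+12=f, o+11=z, m+9=v.

ofbfzv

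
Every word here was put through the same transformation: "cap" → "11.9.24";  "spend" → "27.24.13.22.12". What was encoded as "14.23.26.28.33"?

c is letter #3 and maps to 11: an offset of 8. The number is (letter's place in the alphabet, a=1) + 8.
Reversing it on 14.23.26.28.33: 14→(14−8)÷1=6=f, 23→(23−8)÷1=15=o, 26→(26−8)÷1=18=r, 28→(28−8)÷1=20=t, 33→(33−8)÷1=25=y.

forty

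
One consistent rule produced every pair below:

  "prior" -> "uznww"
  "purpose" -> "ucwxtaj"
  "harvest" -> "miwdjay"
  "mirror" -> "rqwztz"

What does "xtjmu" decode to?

sleep

Shifts by position in prior: pos 0: p→u (+5), pos 1: r→z (+8), pos 2: i→n (+5), pos 3: o→w (+8) — repeating every 2. The shifts repeat in a cycle of length 2: positions 0,1,… shift by +5, +8, then the pattern repeats.
Decoding xtjmu: x−5=s, t−8=l, j−5=e, m−8=e, u−5=p.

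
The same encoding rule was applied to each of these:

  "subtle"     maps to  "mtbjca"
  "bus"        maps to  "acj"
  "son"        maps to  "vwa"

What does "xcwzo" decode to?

group

Read the word backwards and shift each letter +8.
Reversing it on xcwzo: shift back: x−8=p, c−8=u, w−8=o, z−8=r, o−8=g → puorg; then reverse → group.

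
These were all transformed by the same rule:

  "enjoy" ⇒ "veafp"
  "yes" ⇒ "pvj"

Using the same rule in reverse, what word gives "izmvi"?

river

Each letter is shifted forward by 17 in the alphabet (a Caesar shift of +17).
Decoding izmvi: i−17=r, z−17=i, m−17=v, v−17=e, i−17=r.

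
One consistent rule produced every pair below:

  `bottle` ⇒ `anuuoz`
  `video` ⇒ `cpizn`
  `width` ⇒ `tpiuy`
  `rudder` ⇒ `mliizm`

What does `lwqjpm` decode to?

unfair

b(1)→a(0) and o(14)→n(13) fit y≡17x+9 (mod 26); the inverse of 17 mod 26 is 23. Each letter's alphabet position (a=0..z=25) is mapped through 17·x+9 mod 26 — an affine cipher.
Undoing it on lwqjpm: l(11)→23·(11−9)≡20=u; w(22)→23·(22−9)≡13=n; q(16)→23·(16−9)≡5=f; j(9)→23·(9−9)≡0=a; p(15)→23·(15−9)≡8=i; m(12)→23·(12−9)≡17=r (all mod 26).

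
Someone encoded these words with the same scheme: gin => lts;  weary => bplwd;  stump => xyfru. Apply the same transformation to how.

The shift depends on letter class: consonant g→l is +5, but vowel i→t is +11. Vowels shift forward by 11 and consonants shift forward by 5.
For how: h(cons)+5=m, o(vowel)+11=z, w(cons)+5=b.

mzb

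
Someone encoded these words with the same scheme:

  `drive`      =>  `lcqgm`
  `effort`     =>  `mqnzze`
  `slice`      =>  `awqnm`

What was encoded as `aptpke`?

Shifts by position in drive: pos 0: d→l (+8), pos 1: r→c (+11), pos 2: i→q (+8), pos 3: v→g (+11) — repeating every 2. The shifts repeat in a cycle of length 2: positions 0,1,… shift by +8, +11, then the pattern repeats.
Undoing it on aptpke: a−8=s, p−11=e, t−8=l, p−11=e, k−8=c, e−11=t.

select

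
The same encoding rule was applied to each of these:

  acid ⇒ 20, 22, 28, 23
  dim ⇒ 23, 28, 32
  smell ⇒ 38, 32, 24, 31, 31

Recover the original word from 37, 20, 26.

a is letter #1 and maps to 20: an offset of 19. Letters become their 1-based position plus 19 (so a→20, b→21, …).
Reversing it on 37, 20, 26: 37→(37−19)÷1=18=r, 20→(20−19)÷1=1=a, 26→(26−19)÷1=7=g.

rag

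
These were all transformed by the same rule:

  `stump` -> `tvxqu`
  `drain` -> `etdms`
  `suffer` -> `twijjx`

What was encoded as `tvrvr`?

storm

In stump: s→t is +1, t→v is +2, u→x is +3, m→q is +4 — the shift increases by 1 each position. Each letter shifts forward by (position + 1), i.e. 1, 2, 3, … — the shift grows by one for each successive letter.
Undoing it on tvrvr: t−1=s, v−2=t, r−3=o, v−4=r, r−5=m.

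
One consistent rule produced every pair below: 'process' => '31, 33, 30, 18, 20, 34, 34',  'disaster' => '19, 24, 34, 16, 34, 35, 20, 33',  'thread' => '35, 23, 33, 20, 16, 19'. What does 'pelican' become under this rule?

Letters become their 1-based position plus 15 (so a→16, b→17, …).
Applying it to pelican: p=16→31, e=5→20, l=12→27, i=9→24, c=3→18, a=1→16, n=14→29.

31, 20, 27, 24, 18, 16, 29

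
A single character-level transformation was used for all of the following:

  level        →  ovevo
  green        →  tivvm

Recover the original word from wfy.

dub

Each pair mirrors across the alphabet (l↔o, e↔v, v↔e): positions sum to 25. Letters are reflected about the middle of the alphabet (position → 25−position): Atbash.
Reversing it on wfy: w↔d, f↔u, y↔b.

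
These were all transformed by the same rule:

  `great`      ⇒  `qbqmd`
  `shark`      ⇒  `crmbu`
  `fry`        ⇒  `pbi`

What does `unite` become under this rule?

gxudq

The shift depends on letter class: consonant g→q is +10, but vowel e→q is +12. The rule splits by letter class: vowels +12, consonants +10.
On unite: u(vowel)+12=g, n(cons)+10=x, i(vowel)+12=u, t(cons)+10=d, e(vowel)+12=q.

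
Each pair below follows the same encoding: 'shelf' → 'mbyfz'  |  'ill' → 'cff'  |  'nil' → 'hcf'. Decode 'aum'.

Compare letters: s→m is +20, h→b is +20, e→y is +20 — a constant shift. Each letter is shifted forward by 20 in the alphabet (a Caesar shift of +20).
Reversing it on aum: a−20=g, u−20=a, m−20=s.

gas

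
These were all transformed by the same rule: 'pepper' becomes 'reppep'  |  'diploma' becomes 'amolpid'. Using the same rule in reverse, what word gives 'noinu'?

The output letters match the input read backwards: pepper reversed is reppep. The word is simply reversed.
Reversing it on noinu: then reverse → union.

union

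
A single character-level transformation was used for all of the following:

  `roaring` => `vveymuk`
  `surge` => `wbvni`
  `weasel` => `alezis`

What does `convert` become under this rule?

Shifts by position in roaring: pos 0: r→v (+4), pos 1: o→v (+7), pos 2: a→e (+4), pos 3: r→y (+7) — repeating every 2. It's a Vigenère-style cipher with numeric key [4,7]: position i shifts by key[i mod 2].
On convert: c+4=g, o+7=v, n+4=r, v+7=c, e+4=i, r+7=y, t+4=x.

gvrciyx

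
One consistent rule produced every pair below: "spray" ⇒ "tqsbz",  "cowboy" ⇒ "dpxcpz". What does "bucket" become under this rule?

This is a Caesar cipher with shift 1.
For bucket: b+1=c, u+1=v, c+1=d, k+1=l, e+1=f, t+1=u.

cvdlfu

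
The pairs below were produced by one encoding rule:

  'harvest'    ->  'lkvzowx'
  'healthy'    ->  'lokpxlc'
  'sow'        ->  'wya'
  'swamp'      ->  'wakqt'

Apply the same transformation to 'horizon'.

The shift depends on letter class: consonant h→l is +4, but vowel a→k is +10. The rule splits by letter class: vowels +10, consonants +4.
On horizon: h(cons)+4=l, o(vowel)+10=y, r(cons)+4=v, i(vowel)+10=s, z(cons)+4=d, o(vowel)+10=y, n(cons)+4=r.

lyvsdyr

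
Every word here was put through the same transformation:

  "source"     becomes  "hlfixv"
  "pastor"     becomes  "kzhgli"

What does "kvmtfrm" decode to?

penguin

Each pair mirrors across the alphabet (s↔h, o↔l, u↔f): positions sum to 25. Each letter is replaced by its mirror in the alphabet: a↔z, b↔y, c↔x, and so on (the Atbash cipher).
Decoding kvmtfrm: k↔p, v↔e, m↔n, t↔g, f↔u, r↔i, m↔n.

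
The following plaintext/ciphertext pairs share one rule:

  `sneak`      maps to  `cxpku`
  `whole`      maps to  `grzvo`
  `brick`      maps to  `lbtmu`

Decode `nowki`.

delay

Shifts by position in sneak: pos 0: s→c (+10), pos 1: n→x (+10), pos 2: e→p (+11), pos 3: a→k (+10), pos 4: k→u (+10) — repeating every 3. The shifts repeat in a cycle of length 3: positions 0,1,… shift by +10, +10, +11, then the pattern repeats.
Decoding nowki: n−10=d, o−10=e, w−11=l, k−10=a, i−10=y.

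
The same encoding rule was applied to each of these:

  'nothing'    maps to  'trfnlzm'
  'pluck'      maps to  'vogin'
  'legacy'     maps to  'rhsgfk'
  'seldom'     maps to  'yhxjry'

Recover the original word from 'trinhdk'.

nowhere

A repeating key of period 3 is used — shifts +6, +3, +12 over and over.
Reversing it on trinhdk: t−6=n, r−3=o, i−12=w, n−6=h, h−3=e, d−12=r, k−6=e.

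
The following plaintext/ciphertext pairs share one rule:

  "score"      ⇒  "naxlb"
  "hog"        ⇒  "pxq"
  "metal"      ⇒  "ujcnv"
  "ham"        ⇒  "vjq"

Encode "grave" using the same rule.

The output letters match the input read backwards, each shifted +9: score reversed is erocs. The word is reversed, then every letter is shifted forward by 9.
For grave: reverse → evarg; then shift: e+9=n, v+9=e, a+9=j, r+9=a, g+9=p.

nejap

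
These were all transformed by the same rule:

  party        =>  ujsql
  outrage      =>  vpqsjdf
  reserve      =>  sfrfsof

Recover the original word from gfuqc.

depth

Treating letters as 0–25, the rule is x ↦ 25x + 9 (mod 26).
Decoding gfuqc: g(6)→25·(6−9)≡3=d; f(5)→25·(5−9)≡4=e; u(20)→25·(20−9)≡15=p; q(16)→25·(16−9)≡19=t; c(2)→25·(2−9)≡7=h (all mod 26).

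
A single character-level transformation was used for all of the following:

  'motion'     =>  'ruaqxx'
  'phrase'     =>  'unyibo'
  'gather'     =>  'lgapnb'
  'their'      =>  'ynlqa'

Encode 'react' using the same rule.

wkhkc

In motion: m→r is +5, o→u is +6, t→a is +7, i→q is +8 — the shift increases by 1 each position. The shift increases by 1 at each position, starting from +5: 5, 6, 7, ….
For react: r+5=w, e+6=k, a+7=h, c+8=k, t+9=c.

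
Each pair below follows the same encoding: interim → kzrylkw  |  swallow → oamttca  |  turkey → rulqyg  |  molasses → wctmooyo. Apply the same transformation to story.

i(8)→k(10) and n(13)→z(25) fit y≡3x+12 (mod 26); the inverse of 3 mod 26 is 9. This is an affine cipher: with a=0,…,z=25, each position x becomes (3x+12) mod 26.
For story: s(18)→3·18+12≡14=o; t(19)→3·19+12≡17=r; o(14)→3·14+12≡2=c; r(17)→3·17+12≡11=l; y(24)→3·24+12≡6=g (all mod 26).

orclg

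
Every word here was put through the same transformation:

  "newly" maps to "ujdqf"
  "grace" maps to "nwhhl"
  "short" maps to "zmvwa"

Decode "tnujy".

Shifts by position in newly: pos 0: n→u (+7), pos 1: e→j (+5), pos 2: w→d (+7), pos 3: l→q (+5) — repeating every 2. It's a Vigenère-style cipher with numeric key [7,5]: position i shifts by key[i mod 2].
Reversing it on tnujy: t−7=m, n−5=i, u−7=n, j−5=e, y−7=r.

miner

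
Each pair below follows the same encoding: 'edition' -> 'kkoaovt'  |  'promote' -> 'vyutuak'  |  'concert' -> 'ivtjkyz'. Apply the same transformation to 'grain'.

mygpt

Shifts by position in edition: pos 0: e→k (+6), pos 1: d→k (+7), pos 2: i→o (+6), pos 3: t→a (+7) — repeating every 2. It's a Vigenère-style cipher with numeric key [6,7]: position i shifts by key[i mod 2].
Applying it to grain: g+6=m, r+7=y, a+6=g, i+7=p, n+6=t.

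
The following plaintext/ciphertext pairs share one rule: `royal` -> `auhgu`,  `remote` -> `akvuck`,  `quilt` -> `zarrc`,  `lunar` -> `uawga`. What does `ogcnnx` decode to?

father

A repeating key of period 2 is used — shifts +9, +6 over and over.
Undoing it on ogcnnx: o−9=f, g−6=a, c−9=t, n−6=h, n−9=e, x−6=r.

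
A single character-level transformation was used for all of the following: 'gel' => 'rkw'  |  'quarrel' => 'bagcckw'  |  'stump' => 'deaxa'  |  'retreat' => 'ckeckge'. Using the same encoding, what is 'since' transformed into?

Vowels shift forward by 6 and consonants shift forward by 11.
Applying it to since: s(cons)+11=d, i(vowel)+6=o, n(cons)+11=y, c(cons)+11=n, e(vowel)+6=k.

doynk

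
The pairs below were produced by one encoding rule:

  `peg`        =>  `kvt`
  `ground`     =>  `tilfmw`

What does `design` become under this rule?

Each pair mirrors across the alphabet (p↔k, e↔v, g↔t): positions sum to 25. Each letter is replaced by its mirror in the alphabet: a↔z, b↔y, c↔x, and so on (the Atbash cipher).
On design: d↔w, e↔v, s↔h, i↔r, g↔t, n↔m.

wvhrtm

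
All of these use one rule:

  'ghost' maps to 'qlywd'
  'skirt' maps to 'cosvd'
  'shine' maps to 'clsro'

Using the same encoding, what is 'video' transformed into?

fmniy

Shifts by position in ghost: pos 0: g→q (+10), pos 1: h→l (+4), pos 2: o→y (+10), pos 3: s→w (+4) — repeating every 2. A repeating key of period 2 is used — shifts +10, +4 over and over.
For video: v+10=f, i+4=m, d+10=n, e+4=i, o+10=y.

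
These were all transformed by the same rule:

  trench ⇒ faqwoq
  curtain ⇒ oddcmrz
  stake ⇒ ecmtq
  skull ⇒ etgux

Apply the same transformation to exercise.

qgqaoren

Shifts by position in trench: pos 0: t→f (+12), pos 1: r→a (+9), pos 2: e→q (+12), pos 3: n→w (+9) — repeating every 2. The shifts repeat in a cycle of length 2: positions 0,1,… shift by +12, +9, then the pattern repeats.
Applying it to exercise: e+12=q, x+9=g, e+12=q, r+9=a, c+12=o, i+9=r, s+12=e, e+9=n.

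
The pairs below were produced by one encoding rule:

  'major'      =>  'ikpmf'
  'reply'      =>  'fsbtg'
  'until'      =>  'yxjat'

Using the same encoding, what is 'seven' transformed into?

usnsx

m(12)→i(8) and a(0)→k(10) fit y≡15x+10 (mod 26); the inverse of 15 mod 26 is 7. Each letter's alphabet position (a=0..z=25) is mapped through 15·x+10 mod 26 — an affine cipher.
For seven: s(18)→15·18+10≡20=u; e(4)→15·4+10≡18=s; v(21)→15·21+10≡13=n; e(4)→15·4+10≡18=s; n(13)→15·13+10≡23=x (all mod 26).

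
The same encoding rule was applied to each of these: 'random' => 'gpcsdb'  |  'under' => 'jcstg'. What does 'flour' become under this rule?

Compare letters: r→g is +15, a→p is +15, n→c is +15 — a constant shift. Every letter moves 15 places later in the alphabet, wrapping around z→a.
Applying it to flour: f+15=u, l+15=a, o+15=d, u+15=j, r+15=g.

uadjg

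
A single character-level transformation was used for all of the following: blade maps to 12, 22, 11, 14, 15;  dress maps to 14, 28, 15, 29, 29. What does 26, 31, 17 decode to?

Each letter is replaced by its alphabet position (a=1..z=26) + 10.
Undoing it on 26, 31, 17: 26→(26−10)÷1=16=p, 31→(31−10)÷1=21=u, 17→(17−10)÷1=7=g.

pug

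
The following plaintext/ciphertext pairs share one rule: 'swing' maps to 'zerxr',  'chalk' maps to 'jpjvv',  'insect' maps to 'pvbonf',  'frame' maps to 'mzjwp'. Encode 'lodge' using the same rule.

swmqp

The shift increases by 1 at each position, starting from +7: 7, 8, 9, ….
On lodge: l+7=s, o+8=w, d+9=m, g+10=q, e+11=p.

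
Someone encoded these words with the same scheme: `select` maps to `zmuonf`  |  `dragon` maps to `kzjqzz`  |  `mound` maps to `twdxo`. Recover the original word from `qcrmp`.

Each letter shifts forward by (position + 7), i.e. 7, 8, 9, … — the shift grows by one for each successive letter.
Reversing it on qcrmp: q−7=j, c−8=u, r−9=i, m−10=c, p−11=e.

juice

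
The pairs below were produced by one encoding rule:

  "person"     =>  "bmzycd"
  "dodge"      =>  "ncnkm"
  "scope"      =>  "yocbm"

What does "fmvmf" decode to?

level

p(15)→b(1) and e(4)→m(12) fit y≡25x+16 (mod 26); the inverse of 25 mod 26 is 25. Treating letters as 0–25, the rule is x ↦ 25x + 16 (mod 26).
Reversing it on fmvmf: f(5)→25·(5−16)≡11=l; m(12)→25·(12−16)≡4=e; v(21)→25·(21−16)≡21=v; m(12)→25·(12−16)≡4=e; f(5)→25·(5−16)≡11=l (all mod 26).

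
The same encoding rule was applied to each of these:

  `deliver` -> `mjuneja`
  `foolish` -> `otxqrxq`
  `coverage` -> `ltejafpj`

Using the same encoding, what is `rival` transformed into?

Shifts by position in deliver: pos 0: d→m (+9), pos 1: e→j (+5), pos 2: l→u (+9), pos 3: i→n (+5) — repeating every 2. A repeating key of period 2 is used — shifts +9, +5 over and over.
Applying it to rival: r+9=a, i+5=n, v+9=e, a+5=f, l+9=u.

anefu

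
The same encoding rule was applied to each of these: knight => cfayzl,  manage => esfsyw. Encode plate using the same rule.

Compare letters: k→c is +18, n→f is +18, i→a is +18 — a constant shift. This is a Caesar cipher with shift 18.
Applying it to plate: p+18=h, l+18=d, a+18=s, t+18=l, e+18=w.

hdslw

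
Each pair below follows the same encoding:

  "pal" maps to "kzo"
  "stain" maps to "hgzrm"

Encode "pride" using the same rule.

kirwv

Each pair mirrors across the alphabet (p↔k, a↔z, l↔o): positions sum to 25. Letters are reflected about the middle of the alphabet (position → 25−position): Atbash.
Applying it to pride: p↔k, r↔i, i↔r, d↔w, e↔v.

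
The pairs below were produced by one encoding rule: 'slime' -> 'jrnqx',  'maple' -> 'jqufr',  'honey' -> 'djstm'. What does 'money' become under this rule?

The output letters match the input read backwards, each shifted +5: slime reversed is emils. The word is reversed, then every letter is shifted forward by 5.
On money: reverse → yenom; then shift: y+5=d, e+5=j, n+5=s, o+5=t, m+5=r.

djstr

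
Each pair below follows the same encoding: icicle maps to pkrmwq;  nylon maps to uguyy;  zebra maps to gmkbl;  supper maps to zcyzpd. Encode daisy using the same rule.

In icicle: i→p is +7, c→k is +8, i→r is +9, c→m is +10 — the shift increases by 1 each position. Letter i (0-indexed) is shifted by i+7, so successive shifts are 7, 8, 9, ….
For daisy: d+7=k, a+8=i, i+9=r, s+10=c, y+11=j.

kircj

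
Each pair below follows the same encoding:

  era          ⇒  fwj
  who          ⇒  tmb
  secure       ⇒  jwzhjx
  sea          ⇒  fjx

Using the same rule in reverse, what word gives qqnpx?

skill

The output letters match the input read backwards, each shifted +5: era reversed is are. Read the word backwards and shift each letter +5.
Reversing it on qqnpx: shift back: q−5=l, q−5=l, n−5=i, p−5=k, x−5=s → lliks; then reverse → skill.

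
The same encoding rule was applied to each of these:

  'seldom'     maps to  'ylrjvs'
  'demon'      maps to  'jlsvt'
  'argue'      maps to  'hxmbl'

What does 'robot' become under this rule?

The shift depends on letter class: consonant s→y is +6, but vowel e→l is +7. Two shifts are in play — +7 for a/e/i/o/u, +6 for every other letter.
On robot: r(cons)+6=x, o(vowel)+7=v, b(cons)+6=h, o(vowel)+7=v, t(cons)+6=z.

xvhvz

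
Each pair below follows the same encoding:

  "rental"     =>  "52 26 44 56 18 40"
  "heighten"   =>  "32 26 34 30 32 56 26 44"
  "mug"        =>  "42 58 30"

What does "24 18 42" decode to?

dam

With a=1..z=26, the number is 2·pos + 16.
Reversing it on 24 18 42: 24→(24−16)÷2=4=d, 18→(18−16)÷2=1=a, 42→(42−16)÷2=13=m.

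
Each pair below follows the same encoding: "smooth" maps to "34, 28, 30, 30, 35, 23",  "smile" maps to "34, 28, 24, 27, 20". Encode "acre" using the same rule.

16, 18, 33, 20

The number is (letter's place in the alphabet, a=1) + 15.
Applying it to acre: a=1→16, c=3→18, r=18→33, e=5→20.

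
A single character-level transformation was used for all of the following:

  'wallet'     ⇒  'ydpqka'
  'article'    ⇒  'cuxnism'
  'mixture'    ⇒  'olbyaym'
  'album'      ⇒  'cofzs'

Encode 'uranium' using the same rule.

In wallet: w→y is +2, a→d is +3, l→p is +4, l→q is +5 — the shift increases by 1 each position. Letter i (0-indexed) is shifted by i+2, so successive shifts are 2, 3, 4, ….
Applying it to uranium: u+2=w, r+3=u, a+4=e, n+5=s, i+6=o, u+7=b, m+8=u.

wuesobu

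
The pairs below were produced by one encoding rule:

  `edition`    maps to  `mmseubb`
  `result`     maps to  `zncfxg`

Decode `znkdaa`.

reason

In edition: e→m is +8, d→m is +9, i→s is +10, t→e is +11 — the shift increases by 1 each position. Each letter shifts forward by (position + 8), i.e. 8, 9, 10, … — the shift grows by one for each successive letter.
Reversing it on znkdaa: z−8=r, n−9=e, k−10=a, d−11=s, a−12=o, a−13=n.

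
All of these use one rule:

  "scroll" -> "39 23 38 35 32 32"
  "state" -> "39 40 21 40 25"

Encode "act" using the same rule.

s is letter #19 and maps to 39: an offset of 20. Letters become their 1-based position plus 20 (so a→21, b→22, …).
Applying it to act: a=1→21, c=3→23, t=20→40.

21 23 40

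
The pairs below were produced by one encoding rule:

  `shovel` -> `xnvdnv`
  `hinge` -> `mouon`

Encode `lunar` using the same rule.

Letter i (0-indexed) is shifted by i+5, so successive shifts are 5, 6, 7, ….
Applying it to lunar: l+5=q, u+6=a, n+7=u, a+8=i, r+9=a.

qauia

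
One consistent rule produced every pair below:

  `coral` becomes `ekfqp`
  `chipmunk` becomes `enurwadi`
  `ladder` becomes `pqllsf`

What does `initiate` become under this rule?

This is an affine cipher: with a=0,…,z=25, each position x becomes (7x+16) mod 26.
Applying it to initiate: i(8)→7·8+16≡20=u; n(13)→7·13+16≡3=d; i(8)→7·8+16≡20=u; t(19)→7·19+16≡19=t; i(8)→7·8+16≡20=u; a(0)→7·0+16≡16=q; t(19)→7·19+16≡19=t; e(4)→7·4+16≡18=s (all mod 26).

udutuqts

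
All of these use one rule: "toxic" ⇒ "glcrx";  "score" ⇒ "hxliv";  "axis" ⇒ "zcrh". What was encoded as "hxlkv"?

scope

Each letter is replaced by its mirror in the alphabet: a↔z, b↔y, c↔x, and so on (the Atbash cipher).
Reversing it on hxlkv: h↔s, x↔c, l↔o, k↔p, v↔e.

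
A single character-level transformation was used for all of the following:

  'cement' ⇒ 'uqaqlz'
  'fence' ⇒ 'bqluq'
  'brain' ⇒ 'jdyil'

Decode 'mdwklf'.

ground

c(2)→u(20) and e(4)→q(16) fit y≡11x+24 (mod 26); the inverse of 11 mod 26 is 19. Each letter's alphabet position (a=0..z=25) is mapped through 11·x+24 mod 26 — an affine cipher.
Undoing it on mdwklf: m(12)→19·(12−24)≡6=g; d(3)→19·(3−24)≡17=r; w(22)→19·(22−24)≡14=o; k(10)→19·(10−24)≡20=u; l(11)→19·(11−24)≡13=n; f(5)→19·(5−24)≡3=d (all mod 26).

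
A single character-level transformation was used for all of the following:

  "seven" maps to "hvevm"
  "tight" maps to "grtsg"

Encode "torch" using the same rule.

glixs

Each letter is replaced by its mirror in the alphabet: a↔z, b↔y, c↔x, and so on (the Atbash cipher).
For torch: t↔g, o↔l, r↔i, c↔x, h↔s.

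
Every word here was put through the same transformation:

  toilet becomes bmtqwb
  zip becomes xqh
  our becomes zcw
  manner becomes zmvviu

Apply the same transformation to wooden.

The output letters match the input read backwards, each shifted +8: toilet reversed is teliot. Read the word backwards and shift each letter +8.
For wooden: reverse → nedoow; then shift: n+8=v, e+8=m, d+8=l, o+8=w, o+8=w, w+8=e.

vmlwwe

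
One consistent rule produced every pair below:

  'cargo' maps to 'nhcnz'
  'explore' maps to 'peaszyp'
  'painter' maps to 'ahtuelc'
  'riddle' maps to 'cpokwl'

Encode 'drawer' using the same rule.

oyldpy

It's a Vigenère-style cipher with numeric key [11,7]: position i shifts by key[i mod 2].
On drawer: d+11=o, r+7=y, a+11=l, w+7=d, e+11=p, r+7=y.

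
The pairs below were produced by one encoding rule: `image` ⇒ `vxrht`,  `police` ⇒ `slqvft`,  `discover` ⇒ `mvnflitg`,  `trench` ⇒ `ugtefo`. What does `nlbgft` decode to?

source

i(8)→v(21) and m(12)→x(23) fit y≡7x+17 (mod 26); the inverse of 7 mod 26 is 15. This is an affine cipher: with a=0,…,z=25, each position x becomes (7x+17) mod 26.
Decoding nlbgft: n(13)→15·(13−17)≡18=s; l(11)→15·(11−17)≡14=o; b(1)→15·(1−17)≡20=u; g(6)→15·(6−17)≡17=r; f(5)→15·(5−17)≡2=c; t(19)→15·(19−17)≡4=e (all mod 26).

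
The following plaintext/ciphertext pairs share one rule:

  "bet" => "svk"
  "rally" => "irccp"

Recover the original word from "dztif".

micro

Compare letters: b→s is +17, e→v is +17, t→k is +17 — a constant shift. Each letter is shifted forward by 17 in the alphabet (a Caesar shift of +17).
Reversing it on dztif: d−17=m, z−17=i, t−17=c, i−17=r, f−17=o.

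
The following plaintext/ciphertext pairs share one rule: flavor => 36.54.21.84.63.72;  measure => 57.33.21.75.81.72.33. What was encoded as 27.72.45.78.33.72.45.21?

f(#6)→36 and l(#12)→54: differences scale by 3, so n = 3·pos + 18. The formula is n = 3×(alphabet index, a=1) + 18.
Reversing it on 27.72.45.78.33.72.45.21: 27→(27−18)÷3=3=c, 72→(72−18)÷3=18=r, 45→(45−18)÷3=9=i, 78→(78−18)÷3=20=t, 33→(33−18)÷3=5=e, 72→(72−18)÷3=18=r, 45→(45−18)÷3=9=i, 21→(21−18)÷3=1=a.

criteria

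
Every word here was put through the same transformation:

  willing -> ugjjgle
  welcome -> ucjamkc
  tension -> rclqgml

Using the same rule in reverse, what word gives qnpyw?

Compare letters: w→u is +24, i→g is +24, l→j is +24 — a constant shift. It's a constant shift of +24 (ROT24).
Undoing it on qnpyw: q−24=s, n−24=p, p−24=r, y−24=a, w−24=y.

spray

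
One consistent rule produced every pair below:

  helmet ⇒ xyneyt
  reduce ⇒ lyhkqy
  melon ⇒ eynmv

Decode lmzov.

robin

h(7)→x(23) and e(4)→y(24) fit y≡17x+8 (mod 26); the inverse of 17 mod 26 is 23. This is an affine cipher: with a=0,…,z=25, each position x becomes (17x+8) mod 26.
Reversing it on lmzov: l(11)→23·(11−8)≡17=r; m(12)→23·(12−8)≡14=o; z(25)→23·(25−8)≡1=b; o(14)→23·(14−8)≡8=i; v(21)→23·(21−8)≡13=n (all mod 26).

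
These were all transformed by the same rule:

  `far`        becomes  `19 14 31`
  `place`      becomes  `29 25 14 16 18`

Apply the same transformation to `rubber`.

31 34 15 15 18 31

f is letter #6 and maps to 19: an offset of 13. The number is (letter's place in the alphabet, a=1) + 13.
For rubber: r=18→31, u=21→34, b=2→15, b=2→15, e=5→18, r=18→31.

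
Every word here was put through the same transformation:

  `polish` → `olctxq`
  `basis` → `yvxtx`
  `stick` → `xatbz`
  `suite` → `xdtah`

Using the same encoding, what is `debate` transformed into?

ehyvah

This is an affine cipher: with a=0,…,z=25, each position x becomes (3x+21) mod 26.
On debate: d(3)→3·3+21≡4=e; e(4)→3·4+21≡7=h; b(1)→3·1+21≡24=y; a(0)→3·0+21≡21=v; t(19)→3·19+21≡0=a; e(4)→3·4+21≡7=h (all mod 26).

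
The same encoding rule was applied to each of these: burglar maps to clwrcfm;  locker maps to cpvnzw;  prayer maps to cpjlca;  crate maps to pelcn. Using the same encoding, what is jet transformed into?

epu

The output letters match the input read backwards, each shifted +11: burglar reversed is ralgrub. The word is reversed, then every letter is shifted forward by 11.
Applying it to jet: reverse → tej; then shift: t+11=e, e+11=p, j+11=u.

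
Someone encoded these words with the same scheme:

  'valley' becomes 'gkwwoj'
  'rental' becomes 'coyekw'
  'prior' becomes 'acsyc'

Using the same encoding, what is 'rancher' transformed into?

Vowels shift forward by 10 and consonants shift forward by 11.
For rancher: r(cons)+11=c, a(vowel)+10=k, n(cons)+11=y, c(cons)+11=n, h(cons)+11=s, e(vowel)+10=o, r(cons)+11=c.

ckynsoc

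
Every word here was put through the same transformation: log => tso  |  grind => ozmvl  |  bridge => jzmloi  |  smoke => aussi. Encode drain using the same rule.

The shift depends on letter class: consonant l→t is +8, but vowel o→s is +4. Two shifts are in play — +4 for a/e/i/o/u, +8 for every other letter.
Applying it to drain: d(cons)+8=l, r(cons)+8=z, a(vowel)+4=e, i(vowel)+4=m, n(cons)+8=v.

lzemv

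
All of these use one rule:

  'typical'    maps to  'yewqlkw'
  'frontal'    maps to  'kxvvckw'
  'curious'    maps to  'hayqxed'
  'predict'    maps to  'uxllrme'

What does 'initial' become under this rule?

The shift increases by 1 at each position, starting from +5: 5, 6, 7, ….
Applying it to initial: i+5=n, n+6=t, i+7=p, t+8=b, i+9=r, a+10=k, l+11=w.

ntpbrkw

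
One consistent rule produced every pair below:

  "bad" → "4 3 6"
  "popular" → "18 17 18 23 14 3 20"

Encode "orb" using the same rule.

b is letter #2 and maps to 4: an offset of 2. Each letter is replaced by its alphabet position (a=1..z=26) + 2.
For orb: o=15→17, r=18→20, b=2→4.

17 20 4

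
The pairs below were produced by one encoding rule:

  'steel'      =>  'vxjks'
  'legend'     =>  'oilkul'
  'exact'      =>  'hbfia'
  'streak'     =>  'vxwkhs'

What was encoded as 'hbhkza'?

Each letter shifts forward by (position + 3), i.e. 3, 4, 5, … — the shift grows by one for each successive letter.
Undoing it on hbhkza: h−3=e, b−4=x, h−5=c, k−6=e, z−7=s, a−8=s.

excess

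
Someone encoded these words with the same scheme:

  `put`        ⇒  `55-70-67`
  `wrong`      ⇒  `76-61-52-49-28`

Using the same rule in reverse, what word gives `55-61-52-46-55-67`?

p(#16)→55 and u(#21)→70: differences scale by 3, so n = 3·pos + 7. The formula is n = 3×(alphabet index, a=1) + 7.
Undoing it on 55-61-52-46-55-67: 55→(55−7)÷3=16=p, 61→(61−7)÷3=18=r, 52→(52−7)÷3=15=o, 46→(46−7)÷3=13=m, 55→(55−7)÷3=16=p, 67→(67−7)÷3=20=t.

prompt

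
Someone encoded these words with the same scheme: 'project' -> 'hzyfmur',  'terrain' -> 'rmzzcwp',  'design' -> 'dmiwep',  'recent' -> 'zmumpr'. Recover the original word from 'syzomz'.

worker

Treating letters as 0–25, the rule is x ↦ 9x + 2 (mod 26).
Undoing it on syzomz: s(18)→3·(18−2)≡22=w; y(24)→3·(24−2)≡14=o; z(25)→3·(25−2)≡17=r; o(14)→3·(14−2)≡10=k; m(12)→3·(12−2)≡4=e; z(25)→3·(25−2)≡17=r (all mod 26).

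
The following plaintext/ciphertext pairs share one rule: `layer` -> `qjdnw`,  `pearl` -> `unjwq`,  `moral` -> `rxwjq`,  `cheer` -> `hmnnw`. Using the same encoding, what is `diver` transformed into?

iranw

The shift depends on letter class: consonant l→q is +5, but vowel a→j is +9. Two shifts are in play — +9 for a/e/i/o/u, +5 for every other letter.
On diver: d(cons)+5=i, i(vowel)+9=r, v(cons)+5=a, e(vowel)+9=n, r(cons)+5=w.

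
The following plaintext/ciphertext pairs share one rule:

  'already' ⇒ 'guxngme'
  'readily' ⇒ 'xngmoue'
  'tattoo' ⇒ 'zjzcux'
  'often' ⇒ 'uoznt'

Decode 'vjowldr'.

painful

Shifts by position in already: pos 0: a→g (+6), pos 1: l→u (+9), pos 2: r→x (+6), pos 3: e→n (+9) — repeating every 2. It's a Vigenère-style cipher with numeric key [6,9]: position i shifts by key[i mod 2].
Undoing it on vjowldr: v−6=p, j−9=a, o−6=i, w−9=n, l−6=f, d−9=u, r−6=l.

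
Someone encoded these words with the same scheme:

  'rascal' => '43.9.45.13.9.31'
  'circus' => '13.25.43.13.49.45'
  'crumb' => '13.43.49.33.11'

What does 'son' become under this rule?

r(#18)→43 and a(#1)→9: differences scale by 2, so n = 2·pos + 7. The formula is n = 2×(alphabet index, a=1) + 7.
On son: s=19→45, o=15→37, n=14→35.

45.37.35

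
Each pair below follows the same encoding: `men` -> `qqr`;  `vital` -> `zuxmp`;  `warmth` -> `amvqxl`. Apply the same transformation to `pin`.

tur

The rule splits by letter class: vowels +12, consonants +4.
On pin: p(cons)+4=t, i(vowel)+12=u, n(cons)+4=r.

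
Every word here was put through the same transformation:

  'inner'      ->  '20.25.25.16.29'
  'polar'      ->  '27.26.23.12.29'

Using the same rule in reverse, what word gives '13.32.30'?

bus

Each letter is replaced by its alphabet position (a=1..z=26) + 11.
Reversing it on 13.32.30: 13→(13−11)÷1=2=b, 32→(32−11)÷1=21=u, 30→(30−11)÷1=19=s.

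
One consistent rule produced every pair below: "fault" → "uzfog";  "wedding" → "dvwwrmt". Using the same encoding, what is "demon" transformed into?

Each pair mirrors across the alphabet (f↔u, a↔z, u↔f): positions sum to 25. Each letter is replaced by its mirror in the alphabet: a↔z, b↔y, c↔x, and so on (the Atbash cipher).
For demon: d↔w, e↔v, m↔n, o↔l, n↔m.

wvnlm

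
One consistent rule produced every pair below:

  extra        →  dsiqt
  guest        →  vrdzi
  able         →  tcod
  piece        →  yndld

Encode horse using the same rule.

epqzd

e(4)→d(3) and x(23)→s(18) fit y≡9x+19 (mod 26); the inverse of 9 mod 26 is 3. Each letter's alphabet position (a=0..z=25) is mapped through 9·x+19 mod 26 — an affine cipher.
Applying it to horse: h(7)→9·7+19≡4=e; o(14)→9·14+19≡15=p; r(17)→9·17+19≡16=q; s(18)→9·18+19≡25=z; e(4)→9·4+19≡3=d (all mod 26).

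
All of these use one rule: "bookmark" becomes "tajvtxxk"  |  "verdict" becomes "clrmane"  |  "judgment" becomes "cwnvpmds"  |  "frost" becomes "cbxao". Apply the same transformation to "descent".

The output letters match the input read backwards, each shifted +9: bookmark reversed is kramkoob. Two steps: reverse the string, then apply a Caesar shift of +9.
Applying it to descent: reverse → tnecsed; then shift: t+9=c, n+9=w, e+9=n, c+9=l, s+9=b, e+9=n, d+9=m.

cwnlbnm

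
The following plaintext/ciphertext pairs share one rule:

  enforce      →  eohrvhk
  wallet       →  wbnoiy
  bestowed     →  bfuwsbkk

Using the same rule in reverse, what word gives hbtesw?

harbor

In enforce: e→e is +0, n→o is +1, f→h is +2, o→r is +3 — the shift increases by 1 each position. The shift increases by 1 at each position, starting from +0: 0, 1, 2, ….
Undoing it on hbtesw: h−0=h, b−1=a, t−2=r, e−3=b, s−4=o, w−5=r.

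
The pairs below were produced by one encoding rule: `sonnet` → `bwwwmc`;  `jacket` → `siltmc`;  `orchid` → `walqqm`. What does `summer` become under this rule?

bcvvma

The shift depends on letter class: consonant s→b is +9, but vowel o→w is +8. The rule splits by letter class: vowels +8, consonants +9.
On summer: s(cons)+9=b, u(vowel)+8=c, m(cons)+9=v, m(cons)+9=v, e(vowel)+8=m, r(cons)+9=a.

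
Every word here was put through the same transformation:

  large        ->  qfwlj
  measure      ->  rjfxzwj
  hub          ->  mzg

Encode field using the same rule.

It's a constant shift of +5 (ROT5).
On field: f+5=k, i+5=n, e+5=j, l+5=q, d+5=i.

knjqi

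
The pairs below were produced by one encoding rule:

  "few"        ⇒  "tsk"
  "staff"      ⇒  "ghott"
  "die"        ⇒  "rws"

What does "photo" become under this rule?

dvchc

Compare letters: f→t is +14, e→s is +14, w→k is +14 — a constant shift. Each letter is shifted forward by 14 in the alphabet (a Caesar shift of +14).
For photo: p+14=d, h+14=v, o+14=c, t+14=h, o+14=c.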